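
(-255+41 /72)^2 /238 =47940823 /176256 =272.00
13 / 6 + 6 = 49 / 6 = 8.17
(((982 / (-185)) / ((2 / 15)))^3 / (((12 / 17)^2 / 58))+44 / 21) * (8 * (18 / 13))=-28846202017134 / 354571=-81355220.86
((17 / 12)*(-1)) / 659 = -17 / 7908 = -0.00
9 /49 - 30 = -1461 /49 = -29.82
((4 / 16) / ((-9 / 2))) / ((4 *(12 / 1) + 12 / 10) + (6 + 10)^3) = -5 / 373068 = -0.00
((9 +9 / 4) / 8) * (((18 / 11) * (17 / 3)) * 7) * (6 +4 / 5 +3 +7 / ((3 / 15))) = 44982 / 11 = 4089.27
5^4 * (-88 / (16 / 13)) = -89375 / 2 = -44687.50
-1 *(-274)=274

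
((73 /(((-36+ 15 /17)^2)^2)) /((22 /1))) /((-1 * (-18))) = 6097033 /50302840611276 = 0.00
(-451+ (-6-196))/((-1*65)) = 653/65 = 10.05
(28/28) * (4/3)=4/3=1.33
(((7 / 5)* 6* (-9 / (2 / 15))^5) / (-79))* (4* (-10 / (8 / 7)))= -6591529153125 / 1264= -5214817367.98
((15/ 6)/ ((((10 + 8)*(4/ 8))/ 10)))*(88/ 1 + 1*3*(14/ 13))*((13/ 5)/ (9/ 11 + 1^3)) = 6523/ 18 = 362.39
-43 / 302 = -0.14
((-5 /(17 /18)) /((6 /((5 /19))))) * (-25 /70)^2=-1875 /63308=-0.03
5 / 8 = 0.62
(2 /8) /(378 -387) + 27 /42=155 /252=0.62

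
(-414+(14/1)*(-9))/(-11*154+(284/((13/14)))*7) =-702/581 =-1.21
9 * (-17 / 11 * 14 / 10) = -1071 / 55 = -19.47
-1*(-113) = 113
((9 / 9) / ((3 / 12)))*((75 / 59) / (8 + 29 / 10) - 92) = -2363608 / 6431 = -367.53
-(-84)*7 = 588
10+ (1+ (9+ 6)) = 26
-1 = -1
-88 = -88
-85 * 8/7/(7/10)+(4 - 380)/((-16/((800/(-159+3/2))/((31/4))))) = -2107760/13671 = -154.18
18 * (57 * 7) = 7182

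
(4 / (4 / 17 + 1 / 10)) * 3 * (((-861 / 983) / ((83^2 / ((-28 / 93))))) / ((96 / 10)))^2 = 8576672125 / 15071931057616221078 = 0.00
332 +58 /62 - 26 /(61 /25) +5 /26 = 15854661 /49166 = 322.47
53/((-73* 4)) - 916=-267525/292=-916.18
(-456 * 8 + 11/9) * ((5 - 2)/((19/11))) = -361031/57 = -6333.88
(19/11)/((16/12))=57/44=1.30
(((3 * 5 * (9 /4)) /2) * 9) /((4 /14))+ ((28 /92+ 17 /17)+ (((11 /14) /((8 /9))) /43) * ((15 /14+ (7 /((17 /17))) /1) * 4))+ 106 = 495876623 /775376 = 639.53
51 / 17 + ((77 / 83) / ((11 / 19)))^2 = 38356 / 6889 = 5.57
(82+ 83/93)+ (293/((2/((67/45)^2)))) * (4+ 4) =168297923/62775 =2680.97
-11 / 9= -1.22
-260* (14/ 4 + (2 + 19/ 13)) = -1810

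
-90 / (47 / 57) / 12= -855 / 94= -9.10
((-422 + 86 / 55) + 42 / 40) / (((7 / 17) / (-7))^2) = -5332917 / 44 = -121202.66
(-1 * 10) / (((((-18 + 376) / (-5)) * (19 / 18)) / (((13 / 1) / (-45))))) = -130 / 3401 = -0.04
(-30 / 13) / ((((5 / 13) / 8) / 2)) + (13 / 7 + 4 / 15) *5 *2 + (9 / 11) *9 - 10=-17879 / 231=-77.40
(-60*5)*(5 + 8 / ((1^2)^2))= -3900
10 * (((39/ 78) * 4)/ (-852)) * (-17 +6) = 0.26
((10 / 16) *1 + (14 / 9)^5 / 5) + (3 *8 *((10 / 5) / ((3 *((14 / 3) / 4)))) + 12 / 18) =278222359 / 16533720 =16.83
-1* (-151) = 151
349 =349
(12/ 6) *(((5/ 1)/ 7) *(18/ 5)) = 5.14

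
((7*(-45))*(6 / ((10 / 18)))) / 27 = -126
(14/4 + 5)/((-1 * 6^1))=-17/12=-1.42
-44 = -44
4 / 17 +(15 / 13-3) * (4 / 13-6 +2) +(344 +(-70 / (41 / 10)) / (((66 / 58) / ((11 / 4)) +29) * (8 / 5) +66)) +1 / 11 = 532556867065 / 1517291633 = 350.99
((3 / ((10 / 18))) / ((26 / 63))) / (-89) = -1701 / 11570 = -0.15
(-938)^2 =879844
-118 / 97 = -1.22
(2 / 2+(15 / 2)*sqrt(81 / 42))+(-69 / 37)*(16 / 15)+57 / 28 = 5421 / 5180+45*sqrt(42) / 28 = 11.46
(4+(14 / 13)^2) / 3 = 872 / 507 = 1.72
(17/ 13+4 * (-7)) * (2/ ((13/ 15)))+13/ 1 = -8213/ 169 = -48.60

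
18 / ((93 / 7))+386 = 12008 / 31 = 387.35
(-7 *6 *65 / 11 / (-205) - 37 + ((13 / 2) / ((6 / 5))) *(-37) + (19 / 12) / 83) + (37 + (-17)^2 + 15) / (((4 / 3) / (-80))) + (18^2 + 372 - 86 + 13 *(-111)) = -805902055 / 37433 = -21529.19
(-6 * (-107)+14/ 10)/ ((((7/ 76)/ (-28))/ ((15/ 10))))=-1466952/ 5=-293390.40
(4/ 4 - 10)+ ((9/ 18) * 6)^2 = 0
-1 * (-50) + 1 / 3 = 151 / 3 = 50.33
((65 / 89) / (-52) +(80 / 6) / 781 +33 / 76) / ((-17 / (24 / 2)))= -6929366 / 22451407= -0.31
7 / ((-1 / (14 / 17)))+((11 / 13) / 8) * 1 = -10005 / 1768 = -5.66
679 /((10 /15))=2037 /2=1018.50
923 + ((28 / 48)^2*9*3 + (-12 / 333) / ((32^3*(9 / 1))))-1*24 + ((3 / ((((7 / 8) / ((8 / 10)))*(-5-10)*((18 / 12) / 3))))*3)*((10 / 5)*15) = 250707377629 / 286433280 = 875.27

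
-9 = -9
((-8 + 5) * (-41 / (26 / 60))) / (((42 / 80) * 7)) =49200 / 637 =77.24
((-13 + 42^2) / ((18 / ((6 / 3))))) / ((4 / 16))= 7004 / 9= 778.22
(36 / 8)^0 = 1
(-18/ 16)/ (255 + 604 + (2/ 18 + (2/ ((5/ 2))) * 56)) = -0.00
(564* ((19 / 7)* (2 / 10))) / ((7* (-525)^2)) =3572 / 22509375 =0.00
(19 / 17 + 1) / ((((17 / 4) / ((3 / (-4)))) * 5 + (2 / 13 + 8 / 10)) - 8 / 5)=-7020 / 96067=-0.07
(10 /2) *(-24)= -120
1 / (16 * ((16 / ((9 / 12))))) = 3 / 1024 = 0.00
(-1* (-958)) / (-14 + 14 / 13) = -74.13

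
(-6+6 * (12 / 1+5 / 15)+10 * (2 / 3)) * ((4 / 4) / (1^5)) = 224 / 3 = 74.67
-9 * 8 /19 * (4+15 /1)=-72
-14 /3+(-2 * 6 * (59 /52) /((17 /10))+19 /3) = -4205 /663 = -6.34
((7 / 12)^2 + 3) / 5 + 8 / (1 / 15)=86881 / 720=120.67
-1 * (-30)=30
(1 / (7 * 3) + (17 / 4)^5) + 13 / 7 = 1388.48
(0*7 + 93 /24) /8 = 31 /64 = 0.48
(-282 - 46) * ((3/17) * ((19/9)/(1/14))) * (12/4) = -87248/17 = -5132.24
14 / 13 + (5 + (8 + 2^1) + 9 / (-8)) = 1555 / 104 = 14.95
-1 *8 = -8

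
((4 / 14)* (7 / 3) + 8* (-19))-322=-1420 / 3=-473.33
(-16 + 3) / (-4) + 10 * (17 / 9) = 797 / 36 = 22.14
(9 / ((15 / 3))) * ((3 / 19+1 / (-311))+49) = 88.48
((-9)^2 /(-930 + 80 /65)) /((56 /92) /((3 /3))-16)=8073 /1424732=0.01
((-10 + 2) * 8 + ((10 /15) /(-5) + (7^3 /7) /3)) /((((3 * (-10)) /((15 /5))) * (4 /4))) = 239 /50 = 4.78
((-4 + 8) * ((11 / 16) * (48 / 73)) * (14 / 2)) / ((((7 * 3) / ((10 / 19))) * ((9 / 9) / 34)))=14960 / 1387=10.79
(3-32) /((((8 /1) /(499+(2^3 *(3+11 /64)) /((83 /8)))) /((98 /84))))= -2120.70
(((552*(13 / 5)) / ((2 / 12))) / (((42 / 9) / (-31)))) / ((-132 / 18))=3003156 / 385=7800.41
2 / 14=1 / 7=0.14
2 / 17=0.12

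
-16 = -16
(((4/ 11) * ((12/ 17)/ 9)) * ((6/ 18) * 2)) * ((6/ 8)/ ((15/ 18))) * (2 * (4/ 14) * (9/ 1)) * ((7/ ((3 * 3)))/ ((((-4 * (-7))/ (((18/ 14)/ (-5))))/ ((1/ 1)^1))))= -144/ 229075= -0.00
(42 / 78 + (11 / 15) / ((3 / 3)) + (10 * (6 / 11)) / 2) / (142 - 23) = 8578 / 255255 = 0.03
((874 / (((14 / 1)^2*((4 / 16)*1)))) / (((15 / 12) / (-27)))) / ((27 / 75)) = -52440 / 49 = -1070.20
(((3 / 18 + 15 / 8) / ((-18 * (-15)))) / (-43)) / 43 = -49 / 11981520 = -0.00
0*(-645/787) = 0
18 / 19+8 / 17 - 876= -282490 / 323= -874.58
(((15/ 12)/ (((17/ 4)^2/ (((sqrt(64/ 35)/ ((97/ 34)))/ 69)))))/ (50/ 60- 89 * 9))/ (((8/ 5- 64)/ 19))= 1520 * sqrt(35)/ 49709894871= 0.00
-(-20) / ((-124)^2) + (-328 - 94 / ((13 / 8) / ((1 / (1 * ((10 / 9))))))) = -94961851 / 249860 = -380.06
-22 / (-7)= 3.14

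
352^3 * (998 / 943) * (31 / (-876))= -337334091776 / 206517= -1633444.66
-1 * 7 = -7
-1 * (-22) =22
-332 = -332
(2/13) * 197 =394/13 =30.31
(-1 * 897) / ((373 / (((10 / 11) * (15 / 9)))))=-14950 / 4103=-3.64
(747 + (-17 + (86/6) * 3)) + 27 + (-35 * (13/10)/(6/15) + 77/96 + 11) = 67013/96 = 698.05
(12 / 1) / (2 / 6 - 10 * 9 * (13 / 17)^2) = -10404 / 45341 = -0.23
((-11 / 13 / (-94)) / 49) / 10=11 / 598780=0.00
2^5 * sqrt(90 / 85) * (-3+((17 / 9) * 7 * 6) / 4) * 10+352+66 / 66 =353+16160 * sqrt(34) / 17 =5895.83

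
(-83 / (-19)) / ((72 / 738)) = 3403 / 76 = 44.78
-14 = -14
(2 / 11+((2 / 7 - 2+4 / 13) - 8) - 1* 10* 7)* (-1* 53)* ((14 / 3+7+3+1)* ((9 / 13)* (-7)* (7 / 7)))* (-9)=5333749128 / 1859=2869149.61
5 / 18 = 0.28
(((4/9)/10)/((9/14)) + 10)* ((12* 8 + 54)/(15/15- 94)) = -40780/2511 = -16.24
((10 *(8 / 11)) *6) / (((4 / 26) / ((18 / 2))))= 28080 / 11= 2552.73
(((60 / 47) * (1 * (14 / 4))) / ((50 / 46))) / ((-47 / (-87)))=84042 / 11045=7.61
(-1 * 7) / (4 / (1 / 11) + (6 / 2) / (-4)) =-28 / 173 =-0.16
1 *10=10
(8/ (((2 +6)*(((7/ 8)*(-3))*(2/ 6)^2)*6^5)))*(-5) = 5/ 2268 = 0.00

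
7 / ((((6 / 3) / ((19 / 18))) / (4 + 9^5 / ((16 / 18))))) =70685909 / 288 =245437.18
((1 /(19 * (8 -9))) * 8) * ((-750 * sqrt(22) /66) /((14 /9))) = 4500 * sqrt(22) /1463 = 14.43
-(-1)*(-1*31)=-31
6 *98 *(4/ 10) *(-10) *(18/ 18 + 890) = -2095632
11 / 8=1.38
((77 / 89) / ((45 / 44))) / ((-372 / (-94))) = 79618 / 372465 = 0.21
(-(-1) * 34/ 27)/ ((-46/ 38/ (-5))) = 3230/ 621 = 5.20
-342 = -342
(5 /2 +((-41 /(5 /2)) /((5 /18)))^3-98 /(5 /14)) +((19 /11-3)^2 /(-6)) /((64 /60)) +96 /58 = -90386357709797 /438625000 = -206067.50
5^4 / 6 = 625 / 6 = 104.17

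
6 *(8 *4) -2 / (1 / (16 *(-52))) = 1856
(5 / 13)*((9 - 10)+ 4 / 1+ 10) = 5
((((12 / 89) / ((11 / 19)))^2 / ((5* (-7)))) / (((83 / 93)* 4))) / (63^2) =-44764 / 409287852435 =-0.00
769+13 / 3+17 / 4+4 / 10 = 46679 / 60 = 777.98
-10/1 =-10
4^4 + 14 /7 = 258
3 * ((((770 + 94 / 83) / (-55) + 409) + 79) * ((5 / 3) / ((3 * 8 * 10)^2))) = 540929 / 13147200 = 0.04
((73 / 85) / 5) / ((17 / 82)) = 5986 / 7225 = 0.83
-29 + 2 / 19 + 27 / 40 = -21447 / 760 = -28.22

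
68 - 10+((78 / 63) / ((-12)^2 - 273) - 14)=119170 / 2709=43.99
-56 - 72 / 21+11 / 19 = -58.85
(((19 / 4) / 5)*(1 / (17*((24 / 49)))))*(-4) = -931 / 2040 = -0.46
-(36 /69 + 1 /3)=-59 /69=-0.86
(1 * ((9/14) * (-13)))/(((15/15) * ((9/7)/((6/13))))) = -3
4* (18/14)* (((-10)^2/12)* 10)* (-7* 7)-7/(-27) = -566993/27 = -20999.74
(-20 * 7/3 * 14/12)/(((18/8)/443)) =-868280/81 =-10719.51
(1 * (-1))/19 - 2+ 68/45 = -0.54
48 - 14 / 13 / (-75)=46814 / 975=48.01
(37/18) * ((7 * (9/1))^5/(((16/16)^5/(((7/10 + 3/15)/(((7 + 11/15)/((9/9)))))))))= 110160456273/464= 237414776.45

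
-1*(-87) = 87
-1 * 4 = -4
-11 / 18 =-0.61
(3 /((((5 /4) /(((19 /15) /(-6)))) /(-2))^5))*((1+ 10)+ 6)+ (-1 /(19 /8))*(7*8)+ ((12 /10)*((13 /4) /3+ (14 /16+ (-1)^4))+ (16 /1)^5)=15317808603490582667 /14608476562500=1048556.20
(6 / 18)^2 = 1 / 9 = 0.11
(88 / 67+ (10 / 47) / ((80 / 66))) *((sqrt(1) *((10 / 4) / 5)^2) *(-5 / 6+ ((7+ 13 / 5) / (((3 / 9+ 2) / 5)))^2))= 2328827105 / 14812896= 157.22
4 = 4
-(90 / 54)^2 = -25 / 9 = -2.78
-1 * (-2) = 2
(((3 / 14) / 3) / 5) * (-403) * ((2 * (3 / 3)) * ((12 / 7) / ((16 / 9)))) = -10881 / 980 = -11.10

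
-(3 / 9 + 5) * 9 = -48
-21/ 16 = -1.31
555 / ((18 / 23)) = 4255 / 6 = 709.17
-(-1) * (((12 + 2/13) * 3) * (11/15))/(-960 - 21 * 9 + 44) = -1738/71825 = -0.02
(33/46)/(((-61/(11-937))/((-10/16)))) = -76395/11224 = -6.81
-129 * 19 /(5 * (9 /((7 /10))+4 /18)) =-37.48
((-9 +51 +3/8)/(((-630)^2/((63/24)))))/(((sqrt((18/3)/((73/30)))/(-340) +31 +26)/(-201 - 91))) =-3306553907/2303083525680 - 140233 * sqrt(365)/23030835256800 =-0.00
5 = 5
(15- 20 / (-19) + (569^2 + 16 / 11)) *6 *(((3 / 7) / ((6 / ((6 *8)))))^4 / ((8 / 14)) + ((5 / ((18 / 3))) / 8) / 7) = 67357699893839 / 143374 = 469804147.85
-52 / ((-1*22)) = 26 / 11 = 2.36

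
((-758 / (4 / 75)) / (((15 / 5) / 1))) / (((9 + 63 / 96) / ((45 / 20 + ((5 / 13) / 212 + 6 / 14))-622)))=150941980200 / 496769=303847.42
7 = 7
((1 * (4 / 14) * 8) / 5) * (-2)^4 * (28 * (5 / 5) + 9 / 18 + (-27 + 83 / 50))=23.11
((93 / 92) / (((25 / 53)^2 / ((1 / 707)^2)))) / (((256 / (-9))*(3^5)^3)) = -87079 / 3910224515460480000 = -0.00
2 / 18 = 0.11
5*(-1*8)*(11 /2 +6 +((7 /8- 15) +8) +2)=-295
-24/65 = -0.37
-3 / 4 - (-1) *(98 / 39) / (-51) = -6359 / 7956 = -0.80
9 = 9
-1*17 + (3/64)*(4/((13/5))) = -3521/208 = -16.93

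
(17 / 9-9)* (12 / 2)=-128 / 3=-42.67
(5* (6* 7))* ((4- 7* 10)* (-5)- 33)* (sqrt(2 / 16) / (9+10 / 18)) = 2307.68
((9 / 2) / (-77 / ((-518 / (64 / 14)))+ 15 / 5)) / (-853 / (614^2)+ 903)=439388838 / 324426487855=0.00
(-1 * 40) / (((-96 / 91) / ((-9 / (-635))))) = 273 / 508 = 0.54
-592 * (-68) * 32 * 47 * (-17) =-1029265408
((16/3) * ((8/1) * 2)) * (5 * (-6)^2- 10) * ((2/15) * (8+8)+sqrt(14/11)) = 43520 * sqrt(154)/33+278528/9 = 47313.28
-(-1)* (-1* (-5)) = 5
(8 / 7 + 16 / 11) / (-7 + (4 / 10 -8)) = -1000 / 5621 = -0.18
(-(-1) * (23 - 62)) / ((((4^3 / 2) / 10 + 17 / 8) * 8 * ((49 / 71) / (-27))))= 1755 / 49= 35.82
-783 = -783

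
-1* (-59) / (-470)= -59 / 470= -0.13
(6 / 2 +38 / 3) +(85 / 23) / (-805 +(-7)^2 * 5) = 121021 / 7728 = 15.66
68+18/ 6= 71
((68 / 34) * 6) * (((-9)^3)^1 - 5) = -8808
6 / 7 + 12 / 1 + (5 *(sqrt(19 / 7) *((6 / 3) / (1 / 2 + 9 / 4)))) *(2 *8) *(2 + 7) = 90 / 7 + 5760 *sqrt(133) / 77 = 875.55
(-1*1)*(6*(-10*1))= 60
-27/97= -0.28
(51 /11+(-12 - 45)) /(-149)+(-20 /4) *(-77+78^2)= -49226789 /1639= -30034.65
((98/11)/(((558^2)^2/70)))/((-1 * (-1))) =1715/266605736364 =0.00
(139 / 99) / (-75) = -139 / 7425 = -0.02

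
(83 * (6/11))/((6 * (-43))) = -83/473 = -0.18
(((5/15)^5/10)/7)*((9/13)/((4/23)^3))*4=12167/393120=0.03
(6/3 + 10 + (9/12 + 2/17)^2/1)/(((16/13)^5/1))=21894776917/4848615424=4.52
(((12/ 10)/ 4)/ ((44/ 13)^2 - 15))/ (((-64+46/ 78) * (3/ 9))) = 59319/ 14813270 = 0.00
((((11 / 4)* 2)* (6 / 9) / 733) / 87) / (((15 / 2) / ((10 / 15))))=44 / 8609085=0.00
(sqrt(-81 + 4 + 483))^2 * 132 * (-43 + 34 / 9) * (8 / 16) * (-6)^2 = -37835952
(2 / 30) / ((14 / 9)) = 3 / 70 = 0.04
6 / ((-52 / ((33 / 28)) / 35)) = -495 / 104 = -4.76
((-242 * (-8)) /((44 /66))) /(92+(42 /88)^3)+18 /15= 1283948814 /39230945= 32.73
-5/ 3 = -1.67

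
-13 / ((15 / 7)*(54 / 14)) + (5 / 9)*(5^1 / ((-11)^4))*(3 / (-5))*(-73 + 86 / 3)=-9296392 / 5929605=-1.57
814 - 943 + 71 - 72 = -130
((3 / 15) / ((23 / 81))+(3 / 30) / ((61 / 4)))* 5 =4987 / 1403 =3.55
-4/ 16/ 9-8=-289/ 36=-8.03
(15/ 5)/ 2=3/ 2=1.50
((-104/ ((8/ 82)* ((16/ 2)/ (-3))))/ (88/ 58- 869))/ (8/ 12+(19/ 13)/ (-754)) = -681792813/ 983487758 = -0.69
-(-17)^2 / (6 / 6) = -289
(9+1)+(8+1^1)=19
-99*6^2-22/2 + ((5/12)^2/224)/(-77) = -8879270425/2483712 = -3575.00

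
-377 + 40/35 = -2631/7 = -375.86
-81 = -81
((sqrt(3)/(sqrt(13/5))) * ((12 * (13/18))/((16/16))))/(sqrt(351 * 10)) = sqrt(2)/9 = 0.16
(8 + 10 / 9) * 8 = 656 / 9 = 72.89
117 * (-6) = -702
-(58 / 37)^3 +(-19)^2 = 18090621 / 50653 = 357.15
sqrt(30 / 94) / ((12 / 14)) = 7 * sqrt(705) / 282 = 0.66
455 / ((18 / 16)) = 404.44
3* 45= 135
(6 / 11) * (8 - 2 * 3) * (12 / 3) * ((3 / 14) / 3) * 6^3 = 5184 / 77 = 67.32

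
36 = 36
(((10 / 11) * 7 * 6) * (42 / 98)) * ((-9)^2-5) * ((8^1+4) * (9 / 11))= 1477440 / 121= 12210.25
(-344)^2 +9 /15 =591683 /5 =118336.60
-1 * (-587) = 587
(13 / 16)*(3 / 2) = 39 / 32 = 1.22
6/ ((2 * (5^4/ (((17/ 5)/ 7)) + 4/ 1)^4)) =250563/ 231837674809572001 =0.00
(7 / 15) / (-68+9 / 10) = -14 / 2013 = -0.01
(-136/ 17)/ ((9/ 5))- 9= -121/ 9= -13.44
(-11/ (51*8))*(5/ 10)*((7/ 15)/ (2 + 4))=-77/ 73440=-0.00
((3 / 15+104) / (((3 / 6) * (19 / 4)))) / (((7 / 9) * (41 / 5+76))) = 37512 / 55993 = 0.67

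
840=840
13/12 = 1.08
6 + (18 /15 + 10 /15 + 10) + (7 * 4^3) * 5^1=33868 /15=2257.87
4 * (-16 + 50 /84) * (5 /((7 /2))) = -12940 /147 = -88.03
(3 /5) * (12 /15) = 0.48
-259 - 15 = -274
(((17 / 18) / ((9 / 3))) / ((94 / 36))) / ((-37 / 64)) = -1088 / 5217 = -0.21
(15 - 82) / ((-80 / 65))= 871 / 16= 54.44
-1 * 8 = -8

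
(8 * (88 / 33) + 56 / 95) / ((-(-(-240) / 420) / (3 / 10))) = -5467 / 475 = -11.51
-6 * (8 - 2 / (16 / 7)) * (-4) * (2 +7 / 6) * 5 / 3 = 1805 / 2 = 902.50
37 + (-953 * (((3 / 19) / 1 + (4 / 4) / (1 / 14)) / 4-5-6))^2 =291979416913 / 5776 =50550453.07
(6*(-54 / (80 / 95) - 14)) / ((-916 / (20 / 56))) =9375 / 51296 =0.18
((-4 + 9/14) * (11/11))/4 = -47/56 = -0.84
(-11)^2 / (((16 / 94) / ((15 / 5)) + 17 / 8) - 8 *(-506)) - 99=-452155407 / 4568605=-98.97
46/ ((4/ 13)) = 299/ 2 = 149.50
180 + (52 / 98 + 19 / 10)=182.43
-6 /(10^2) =-0.06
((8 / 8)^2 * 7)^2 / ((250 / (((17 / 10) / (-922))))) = -833 / 2305000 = -0.00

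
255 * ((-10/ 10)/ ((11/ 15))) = -3825/ 11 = -347.73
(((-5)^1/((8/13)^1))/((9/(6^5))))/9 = -780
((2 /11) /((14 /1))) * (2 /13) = 2 /1001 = 0.00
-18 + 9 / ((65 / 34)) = -864 / 65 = -13.29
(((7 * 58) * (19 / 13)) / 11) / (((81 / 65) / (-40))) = -1542800 / 891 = -1731.54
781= 781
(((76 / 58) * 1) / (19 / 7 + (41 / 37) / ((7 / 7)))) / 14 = 703 / 28710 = 0.02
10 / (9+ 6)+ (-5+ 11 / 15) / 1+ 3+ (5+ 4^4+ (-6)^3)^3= 91124.40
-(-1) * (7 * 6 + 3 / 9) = 127 / 3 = 42.33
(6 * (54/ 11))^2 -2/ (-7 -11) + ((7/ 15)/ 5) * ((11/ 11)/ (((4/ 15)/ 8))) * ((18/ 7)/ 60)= 867.80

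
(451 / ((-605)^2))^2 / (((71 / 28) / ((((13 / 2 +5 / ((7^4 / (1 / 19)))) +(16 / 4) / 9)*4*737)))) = 1027602440888 / 83834353189125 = 0.01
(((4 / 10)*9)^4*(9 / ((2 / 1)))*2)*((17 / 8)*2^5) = 64245312 / 625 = 102792.50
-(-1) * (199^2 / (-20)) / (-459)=39601 / 9180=4.31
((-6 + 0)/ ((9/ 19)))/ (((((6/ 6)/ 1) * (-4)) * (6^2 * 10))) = 19/ 2160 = 0.01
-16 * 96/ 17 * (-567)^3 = 279988627968/ 17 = 16469919292.24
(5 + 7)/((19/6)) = 72/19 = 3.79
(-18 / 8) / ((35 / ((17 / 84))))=-51 / 3920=-0.01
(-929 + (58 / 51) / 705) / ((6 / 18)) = -33402137 / 11985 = -2787.00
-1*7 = -7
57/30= 19/10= 1.90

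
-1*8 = -8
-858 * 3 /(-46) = 1287 /23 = 55.96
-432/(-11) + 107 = 1609/11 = 146.27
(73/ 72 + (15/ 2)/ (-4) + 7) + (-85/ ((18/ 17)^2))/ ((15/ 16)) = -72641/ 972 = -74.73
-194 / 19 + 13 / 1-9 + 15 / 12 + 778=773.04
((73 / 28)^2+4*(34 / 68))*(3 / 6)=6897 / 1568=4.40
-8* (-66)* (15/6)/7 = 1320/7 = 188.57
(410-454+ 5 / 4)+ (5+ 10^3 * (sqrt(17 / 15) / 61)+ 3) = -139 / 4+ 200 * sqrt(255) / 183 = -17.30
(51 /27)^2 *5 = 1445 /81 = 17.84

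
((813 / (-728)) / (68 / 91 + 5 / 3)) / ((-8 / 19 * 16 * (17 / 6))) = 139023 / 5735936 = 0.02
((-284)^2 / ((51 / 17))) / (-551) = -48.79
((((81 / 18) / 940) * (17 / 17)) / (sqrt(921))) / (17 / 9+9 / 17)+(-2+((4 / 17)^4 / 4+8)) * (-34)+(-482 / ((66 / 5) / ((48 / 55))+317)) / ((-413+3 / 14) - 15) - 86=-290.02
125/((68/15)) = 1875/68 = 27.57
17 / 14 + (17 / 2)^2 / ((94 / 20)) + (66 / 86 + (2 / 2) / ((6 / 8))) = 793112 / 42441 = 18.69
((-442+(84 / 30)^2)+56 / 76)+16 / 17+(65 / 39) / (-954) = -9994980079 / 23110650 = -432.48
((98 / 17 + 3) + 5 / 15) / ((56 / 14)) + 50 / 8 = 1739 / 204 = 8.52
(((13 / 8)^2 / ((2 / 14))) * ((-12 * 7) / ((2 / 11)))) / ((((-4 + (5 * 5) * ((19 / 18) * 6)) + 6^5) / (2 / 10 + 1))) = -2459457 / 1903280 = -1.29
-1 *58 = -58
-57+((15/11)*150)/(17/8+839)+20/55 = -56.39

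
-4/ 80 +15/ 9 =97/ 60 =1.62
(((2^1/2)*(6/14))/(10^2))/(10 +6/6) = 0.00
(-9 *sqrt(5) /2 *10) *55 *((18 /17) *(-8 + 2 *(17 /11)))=218700 *sqrt(5) /17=28766.36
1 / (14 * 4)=1 / 56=0.02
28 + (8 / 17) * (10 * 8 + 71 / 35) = 39628 / 595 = 66.60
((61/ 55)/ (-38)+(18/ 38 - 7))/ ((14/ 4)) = -13701/ 7315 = -1.87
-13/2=-6.50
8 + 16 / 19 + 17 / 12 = 2339 / 228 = 10.26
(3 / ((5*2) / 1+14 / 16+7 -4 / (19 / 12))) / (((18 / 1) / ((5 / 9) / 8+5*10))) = 68495 / 125982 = 0.54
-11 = -11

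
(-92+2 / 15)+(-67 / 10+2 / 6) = -98.23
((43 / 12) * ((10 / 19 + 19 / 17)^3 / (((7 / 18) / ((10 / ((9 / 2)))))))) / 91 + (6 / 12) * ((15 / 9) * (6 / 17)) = 27773521145 / 21465796079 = 1.29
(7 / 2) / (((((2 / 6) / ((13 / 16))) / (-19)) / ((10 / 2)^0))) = -5187 / 32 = -162.09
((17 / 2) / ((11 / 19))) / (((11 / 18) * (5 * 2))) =2907 / 1210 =2.40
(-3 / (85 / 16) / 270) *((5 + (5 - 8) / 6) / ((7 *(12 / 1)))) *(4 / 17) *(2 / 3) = -8 / 455175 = -0.00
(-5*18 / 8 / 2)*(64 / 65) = -72 / 13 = -5.54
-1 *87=-87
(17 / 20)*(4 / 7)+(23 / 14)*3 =379 / 70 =5.41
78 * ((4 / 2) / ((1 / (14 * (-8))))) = -17472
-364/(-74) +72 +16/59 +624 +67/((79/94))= 780.91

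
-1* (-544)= 544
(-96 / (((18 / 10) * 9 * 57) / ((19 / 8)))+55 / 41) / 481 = 3635 / 1597401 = 0.00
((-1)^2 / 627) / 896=1 / 561792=0.00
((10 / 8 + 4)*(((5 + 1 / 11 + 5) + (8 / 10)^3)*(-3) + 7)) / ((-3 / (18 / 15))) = 358176 / 6875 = 52.10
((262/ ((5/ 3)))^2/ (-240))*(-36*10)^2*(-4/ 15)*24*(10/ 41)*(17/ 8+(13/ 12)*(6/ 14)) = 15479496576/ 287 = 53935528.14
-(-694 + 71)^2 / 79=-4913.03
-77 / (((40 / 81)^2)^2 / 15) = -9943792551 / 512000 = -19421.47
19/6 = 3.17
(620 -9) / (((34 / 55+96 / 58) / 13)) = 12669085 / 3626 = 3493.96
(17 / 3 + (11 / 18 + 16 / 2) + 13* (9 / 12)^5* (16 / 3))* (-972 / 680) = -477927 / 10880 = -43.93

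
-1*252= -252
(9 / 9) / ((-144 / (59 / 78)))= -0.01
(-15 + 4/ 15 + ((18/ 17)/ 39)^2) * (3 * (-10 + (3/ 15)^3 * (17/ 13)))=175207979793/ 396833125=441.52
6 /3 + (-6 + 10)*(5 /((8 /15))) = 39.50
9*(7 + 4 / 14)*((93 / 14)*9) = 384183 / 98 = 3920.23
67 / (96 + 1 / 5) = 335 / 481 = 0.70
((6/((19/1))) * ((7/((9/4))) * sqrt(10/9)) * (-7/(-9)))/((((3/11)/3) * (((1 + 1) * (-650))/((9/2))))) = -539 * sqrt(10)/55575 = -0.03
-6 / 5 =-1.20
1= 1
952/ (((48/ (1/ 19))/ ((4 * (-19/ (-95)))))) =238/ 285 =0.84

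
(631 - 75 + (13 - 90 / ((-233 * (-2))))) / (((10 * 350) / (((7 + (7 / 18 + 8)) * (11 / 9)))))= 100956251 / 33027750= 3.06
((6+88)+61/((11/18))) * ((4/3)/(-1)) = -8528/33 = -258.42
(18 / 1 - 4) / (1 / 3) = 42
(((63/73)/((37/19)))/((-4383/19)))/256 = -2527/336739072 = -0.00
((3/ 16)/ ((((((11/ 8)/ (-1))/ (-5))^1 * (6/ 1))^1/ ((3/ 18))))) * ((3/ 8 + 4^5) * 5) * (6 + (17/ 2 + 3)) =651875/ 384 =1697.59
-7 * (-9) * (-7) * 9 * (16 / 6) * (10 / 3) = -35280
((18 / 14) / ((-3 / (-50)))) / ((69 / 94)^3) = 41529200 / 766521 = 54.18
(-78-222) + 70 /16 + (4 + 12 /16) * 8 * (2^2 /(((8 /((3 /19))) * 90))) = -35471 /120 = -295.59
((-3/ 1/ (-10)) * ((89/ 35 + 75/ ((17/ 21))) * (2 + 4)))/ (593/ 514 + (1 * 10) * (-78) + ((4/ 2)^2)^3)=-87335796/ 364369075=-0.24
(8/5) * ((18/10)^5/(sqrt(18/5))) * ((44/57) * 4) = 4618944 * sqrt(10)/296875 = 49.20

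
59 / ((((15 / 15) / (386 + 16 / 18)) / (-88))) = -18078544 / 9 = -2008727.11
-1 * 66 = -66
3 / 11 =0.27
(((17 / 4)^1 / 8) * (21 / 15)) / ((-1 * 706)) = -119 / 112960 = -0.00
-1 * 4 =-4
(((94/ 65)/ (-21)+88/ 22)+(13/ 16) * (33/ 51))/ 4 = 1654747/ 1485120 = 1.11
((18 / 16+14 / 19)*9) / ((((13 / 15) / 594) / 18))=102121965 / 494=206724.63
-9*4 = -36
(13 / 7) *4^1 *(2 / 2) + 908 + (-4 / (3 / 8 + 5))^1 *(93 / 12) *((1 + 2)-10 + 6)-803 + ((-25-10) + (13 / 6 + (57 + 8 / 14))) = 36877 / 258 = 142.93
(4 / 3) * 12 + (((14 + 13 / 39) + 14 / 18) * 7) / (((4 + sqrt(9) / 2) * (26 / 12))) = 24.88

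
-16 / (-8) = 2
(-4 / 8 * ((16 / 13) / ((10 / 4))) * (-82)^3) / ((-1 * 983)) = -8821888 / 63895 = -138.07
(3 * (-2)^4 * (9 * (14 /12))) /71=504 /71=7.10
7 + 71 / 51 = 428 / 51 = 8.39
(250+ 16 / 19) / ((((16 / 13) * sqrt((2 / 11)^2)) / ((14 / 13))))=183491 / 152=1207.18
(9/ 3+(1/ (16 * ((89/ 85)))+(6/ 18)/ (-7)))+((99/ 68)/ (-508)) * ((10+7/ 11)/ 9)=97124467/ 32281368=3.01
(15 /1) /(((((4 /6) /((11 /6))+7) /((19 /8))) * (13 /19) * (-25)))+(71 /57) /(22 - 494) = -2246513 /7869420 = -0.29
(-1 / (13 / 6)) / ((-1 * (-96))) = -1 / 208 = -0.00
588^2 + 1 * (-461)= 345283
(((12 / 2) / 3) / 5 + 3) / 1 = 17 / 5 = 3.40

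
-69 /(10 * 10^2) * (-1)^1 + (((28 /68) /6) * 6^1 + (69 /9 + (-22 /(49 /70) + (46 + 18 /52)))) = 107044729 /4641000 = 23.07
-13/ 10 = -1.30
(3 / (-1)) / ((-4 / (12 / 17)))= 0.53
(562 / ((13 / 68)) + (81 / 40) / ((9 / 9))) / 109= 26.99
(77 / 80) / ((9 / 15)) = 77 / 48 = 1.60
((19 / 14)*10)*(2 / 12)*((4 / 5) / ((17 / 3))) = 38 / 119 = 0.32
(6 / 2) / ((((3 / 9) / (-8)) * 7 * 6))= -12 / 7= -1.71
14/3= 4.67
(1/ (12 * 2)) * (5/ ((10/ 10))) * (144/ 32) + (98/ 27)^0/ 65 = 991/ 1040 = 0.95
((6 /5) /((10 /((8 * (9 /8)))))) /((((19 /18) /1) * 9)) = 54 /475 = 0.11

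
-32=-32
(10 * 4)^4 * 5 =12800000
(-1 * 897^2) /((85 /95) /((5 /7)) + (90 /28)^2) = -69457.07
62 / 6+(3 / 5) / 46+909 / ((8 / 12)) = 473977 / 345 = 1373.85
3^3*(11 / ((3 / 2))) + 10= 208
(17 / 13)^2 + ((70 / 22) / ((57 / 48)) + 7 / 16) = 2727903 / 565136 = 4.83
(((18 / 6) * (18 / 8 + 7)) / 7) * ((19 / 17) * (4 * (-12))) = -25308 / 119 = -212.67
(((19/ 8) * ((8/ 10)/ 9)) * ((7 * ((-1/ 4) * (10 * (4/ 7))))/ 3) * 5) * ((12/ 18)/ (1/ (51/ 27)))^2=-5.58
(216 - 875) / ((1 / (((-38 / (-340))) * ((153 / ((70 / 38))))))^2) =-6956404659 / 122500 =-56786.98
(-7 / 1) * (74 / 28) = -37 / 2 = -18.50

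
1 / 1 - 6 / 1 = -5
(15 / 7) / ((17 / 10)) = 150 / 119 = 1.26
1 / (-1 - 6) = -0.14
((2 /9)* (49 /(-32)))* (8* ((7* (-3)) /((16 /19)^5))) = 849301957 /6291456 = 134.99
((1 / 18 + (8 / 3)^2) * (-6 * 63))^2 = 7338681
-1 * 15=-15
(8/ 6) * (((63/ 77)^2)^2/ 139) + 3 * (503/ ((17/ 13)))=39922685799/ 34596683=1153.95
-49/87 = -0.56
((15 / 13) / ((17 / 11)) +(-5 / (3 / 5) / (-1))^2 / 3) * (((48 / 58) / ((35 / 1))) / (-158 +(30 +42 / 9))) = -114064 / 24898965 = -0.00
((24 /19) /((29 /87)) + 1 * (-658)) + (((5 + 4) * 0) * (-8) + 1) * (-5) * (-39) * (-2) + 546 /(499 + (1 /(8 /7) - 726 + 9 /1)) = -11515024 /11001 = -1046.73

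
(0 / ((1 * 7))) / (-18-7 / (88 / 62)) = 0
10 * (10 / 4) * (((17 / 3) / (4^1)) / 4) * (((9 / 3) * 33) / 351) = 4675 / 1872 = 2.50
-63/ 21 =-3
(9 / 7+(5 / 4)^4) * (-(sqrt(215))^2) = -1435985 / 1792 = -801.33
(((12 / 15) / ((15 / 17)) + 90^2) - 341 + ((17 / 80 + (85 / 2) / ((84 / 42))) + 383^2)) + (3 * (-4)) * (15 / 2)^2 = 184554443 / 1200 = 153795.37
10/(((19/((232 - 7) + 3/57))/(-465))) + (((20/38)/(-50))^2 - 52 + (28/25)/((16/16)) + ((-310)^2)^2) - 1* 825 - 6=83347265206034/9025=9235154039.45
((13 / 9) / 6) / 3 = 13 / 162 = 0.08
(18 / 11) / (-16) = -9 / 88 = -0.10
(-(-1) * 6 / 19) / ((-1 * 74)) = -3 / 703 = -0.00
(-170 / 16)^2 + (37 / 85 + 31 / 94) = 29059491 / 255680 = 113.66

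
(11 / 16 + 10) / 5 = 171 / 80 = 2.14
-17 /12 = -1.42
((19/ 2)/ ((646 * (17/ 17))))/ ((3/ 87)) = 29/ 68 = 0.43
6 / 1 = 6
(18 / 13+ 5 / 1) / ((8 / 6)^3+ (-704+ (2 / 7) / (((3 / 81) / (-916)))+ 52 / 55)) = -862785 / 1049589476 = -0.00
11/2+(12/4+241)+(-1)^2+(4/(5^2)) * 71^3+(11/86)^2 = 10634759499/184900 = 57516.28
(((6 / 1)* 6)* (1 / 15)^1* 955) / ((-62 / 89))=-101994 / 31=-3290.13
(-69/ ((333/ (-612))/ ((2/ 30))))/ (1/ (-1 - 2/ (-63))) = -8.19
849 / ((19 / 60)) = 50940 / 19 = 2681.05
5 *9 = 45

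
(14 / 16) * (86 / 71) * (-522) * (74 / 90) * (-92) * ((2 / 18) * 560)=1663956896 / 639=2604001.40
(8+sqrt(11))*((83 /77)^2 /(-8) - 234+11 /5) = -55008133 /29645 - 55008133*sqrt(11) /237160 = -2624.84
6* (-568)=-3408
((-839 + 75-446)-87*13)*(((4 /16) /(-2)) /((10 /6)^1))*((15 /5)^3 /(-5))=-189621 /200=-948.10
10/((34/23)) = 115/17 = 6.76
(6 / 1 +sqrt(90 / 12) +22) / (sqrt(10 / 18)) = 3 * sqrt(5) * (sqrt(30) +56) / 10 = 41.24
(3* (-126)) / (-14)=27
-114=-114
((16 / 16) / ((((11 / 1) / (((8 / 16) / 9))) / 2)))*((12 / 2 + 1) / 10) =7 / 990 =0.01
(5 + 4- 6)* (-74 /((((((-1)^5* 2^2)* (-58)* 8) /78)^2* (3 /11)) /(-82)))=25380927 /215296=117.89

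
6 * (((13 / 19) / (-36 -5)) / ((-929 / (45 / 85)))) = 702 / 12302747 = 0.00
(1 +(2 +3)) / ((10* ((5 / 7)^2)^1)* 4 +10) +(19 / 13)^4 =4.76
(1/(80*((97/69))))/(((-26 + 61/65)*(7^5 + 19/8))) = -299/14165865450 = -0.00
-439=-439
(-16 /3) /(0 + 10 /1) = -8 /15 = -0.53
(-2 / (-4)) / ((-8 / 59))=-3.69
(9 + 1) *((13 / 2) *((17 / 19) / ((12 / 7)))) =7735 / 228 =33.93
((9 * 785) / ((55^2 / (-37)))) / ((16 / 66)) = -156843 / 440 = -356.46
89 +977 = 1066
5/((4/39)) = 195/4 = 48.75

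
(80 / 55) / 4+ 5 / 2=63 / 22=2.86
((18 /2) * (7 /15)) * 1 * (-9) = -189 /5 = -37.80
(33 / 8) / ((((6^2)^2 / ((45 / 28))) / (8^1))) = 55 / 1344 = 0.04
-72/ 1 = -72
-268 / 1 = -268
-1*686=-686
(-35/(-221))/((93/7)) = 245/20553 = 0.01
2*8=16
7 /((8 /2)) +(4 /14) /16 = 99 /56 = 1.77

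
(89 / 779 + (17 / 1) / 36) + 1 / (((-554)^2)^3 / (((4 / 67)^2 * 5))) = 16675732372254984267071 / 28434014631696891730662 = 0.59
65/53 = 1.23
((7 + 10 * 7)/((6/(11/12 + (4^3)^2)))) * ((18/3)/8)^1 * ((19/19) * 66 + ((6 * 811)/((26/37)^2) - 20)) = 12667683950075/32448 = 390399530.02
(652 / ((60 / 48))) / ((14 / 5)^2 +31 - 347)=-1630 / 963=-1.69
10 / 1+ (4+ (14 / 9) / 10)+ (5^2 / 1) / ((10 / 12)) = 1987 / 45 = 44.16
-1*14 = -14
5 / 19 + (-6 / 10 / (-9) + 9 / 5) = 607 / 285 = 2.13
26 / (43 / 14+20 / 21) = 84 / 13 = 6.46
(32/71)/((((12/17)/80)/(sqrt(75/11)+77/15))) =395.59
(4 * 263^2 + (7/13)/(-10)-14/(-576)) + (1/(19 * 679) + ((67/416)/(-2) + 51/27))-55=10277886155183/37154880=276622.78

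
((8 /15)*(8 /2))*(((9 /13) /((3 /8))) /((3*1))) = 256 /195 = 1.31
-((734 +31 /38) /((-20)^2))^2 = -779693929 /231040000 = -3.37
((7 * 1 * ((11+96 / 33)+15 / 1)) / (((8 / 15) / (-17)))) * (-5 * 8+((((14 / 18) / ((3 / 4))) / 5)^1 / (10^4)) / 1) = 258013.50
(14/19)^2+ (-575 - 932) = -543831/361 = -1506.46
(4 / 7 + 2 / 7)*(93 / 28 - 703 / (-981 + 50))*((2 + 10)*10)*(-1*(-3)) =431460 / 343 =1257.90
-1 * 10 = -10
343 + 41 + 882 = 1266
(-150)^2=22500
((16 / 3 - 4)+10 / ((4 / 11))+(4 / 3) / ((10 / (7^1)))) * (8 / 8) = 893 / 30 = 29.77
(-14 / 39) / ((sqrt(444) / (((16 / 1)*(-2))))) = 0.55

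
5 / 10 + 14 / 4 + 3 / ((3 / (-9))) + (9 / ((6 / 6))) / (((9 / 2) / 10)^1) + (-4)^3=-49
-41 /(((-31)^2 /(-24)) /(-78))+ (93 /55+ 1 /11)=-4127182 /52855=-78.08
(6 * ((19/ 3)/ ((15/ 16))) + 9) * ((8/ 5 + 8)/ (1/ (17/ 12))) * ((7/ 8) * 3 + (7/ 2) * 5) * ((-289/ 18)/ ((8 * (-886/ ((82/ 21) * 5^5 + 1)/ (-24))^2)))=-2973192852.48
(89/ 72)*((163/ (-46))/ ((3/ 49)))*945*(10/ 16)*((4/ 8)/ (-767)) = 124397525/ 4516096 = 27.55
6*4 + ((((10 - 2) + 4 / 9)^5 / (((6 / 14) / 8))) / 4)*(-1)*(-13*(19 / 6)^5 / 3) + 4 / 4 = 35707333113937099 / 129140163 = 276500604.34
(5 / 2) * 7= 35 / 2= 17.50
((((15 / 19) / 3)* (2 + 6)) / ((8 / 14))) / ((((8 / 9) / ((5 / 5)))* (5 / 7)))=441 / 76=5.80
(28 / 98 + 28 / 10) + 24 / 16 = 321 / 70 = 4.59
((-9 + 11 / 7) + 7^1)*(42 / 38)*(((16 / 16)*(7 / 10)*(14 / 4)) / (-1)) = 441 / 380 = 1.16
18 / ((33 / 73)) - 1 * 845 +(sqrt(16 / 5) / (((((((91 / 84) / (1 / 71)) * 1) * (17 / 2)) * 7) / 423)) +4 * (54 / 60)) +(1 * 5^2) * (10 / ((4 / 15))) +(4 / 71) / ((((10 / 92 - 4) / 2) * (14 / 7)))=40608 * sqrt(5) / 549185 +189992019 / 1397990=136.07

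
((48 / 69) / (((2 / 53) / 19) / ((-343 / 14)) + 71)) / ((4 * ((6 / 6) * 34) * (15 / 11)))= 1085546 / 20547141885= 0.00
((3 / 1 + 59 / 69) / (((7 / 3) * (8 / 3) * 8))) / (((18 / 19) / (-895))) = -323095 / 4416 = -73.16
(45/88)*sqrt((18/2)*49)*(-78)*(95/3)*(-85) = 99201375/44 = 2254576.70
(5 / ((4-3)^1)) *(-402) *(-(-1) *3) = -6030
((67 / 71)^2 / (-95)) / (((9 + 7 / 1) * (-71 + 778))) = -4489 / 5417260240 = -0.00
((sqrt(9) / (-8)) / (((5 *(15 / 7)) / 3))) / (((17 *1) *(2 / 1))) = -21 / 6800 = -0.00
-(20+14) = -34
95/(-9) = -95/9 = -10.56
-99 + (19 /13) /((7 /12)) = -8781 /91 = -96.49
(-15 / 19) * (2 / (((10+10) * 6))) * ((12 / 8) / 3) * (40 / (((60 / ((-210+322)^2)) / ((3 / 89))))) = -3136 / 1691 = -1.85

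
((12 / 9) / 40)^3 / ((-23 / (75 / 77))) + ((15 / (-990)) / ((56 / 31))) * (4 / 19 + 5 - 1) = -61117 / 1730520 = -0.04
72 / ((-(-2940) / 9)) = 54 / 245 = 0.22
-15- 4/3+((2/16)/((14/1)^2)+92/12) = -40765/4704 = -8.67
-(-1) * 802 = 802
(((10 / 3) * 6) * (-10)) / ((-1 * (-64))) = -25 / 8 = -3.12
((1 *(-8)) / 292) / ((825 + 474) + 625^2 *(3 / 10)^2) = -8 / 10644933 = -0.00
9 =9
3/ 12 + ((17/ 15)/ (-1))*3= -63/ 20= -3.15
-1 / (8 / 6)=-3 / 4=-0.75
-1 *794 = -794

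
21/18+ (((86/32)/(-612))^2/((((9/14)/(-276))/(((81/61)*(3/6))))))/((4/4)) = 20961549/18052096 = 1.16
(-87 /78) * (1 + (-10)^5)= 2899971 /26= 111537.35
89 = 89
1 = 1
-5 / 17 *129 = -645 / 17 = -37.94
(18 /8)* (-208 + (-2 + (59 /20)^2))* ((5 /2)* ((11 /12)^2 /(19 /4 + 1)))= -9742799 /58880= -165.47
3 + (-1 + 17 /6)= 29 /6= 4.83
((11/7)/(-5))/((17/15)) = -0.28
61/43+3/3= 104/43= 2.42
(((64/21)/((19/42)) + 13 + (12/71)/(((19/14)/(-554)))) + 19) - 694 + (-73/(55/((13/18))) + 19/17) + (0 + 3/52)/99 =-427431049667/590295420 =-724.10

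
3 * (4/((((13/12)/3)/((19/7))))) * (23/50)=94392/2275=41.49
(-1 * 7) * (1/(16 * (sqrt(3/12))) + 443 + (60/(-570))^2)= -8958439/2888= -3101.95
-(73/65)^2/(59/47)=-250463/249275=-1.00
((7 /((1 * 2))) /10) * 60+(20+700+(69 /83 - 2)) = 61406 /83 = 739.83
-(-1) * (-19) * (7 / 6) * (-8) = 532 / 3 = 177.33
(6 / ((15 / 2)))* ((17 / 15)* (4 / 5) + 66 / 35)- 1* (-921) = 2423489 / 2625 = 923.23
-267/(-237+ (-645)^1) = 89/294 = 0.30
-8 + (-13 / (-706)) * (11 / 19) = -107169 / 13414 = -7.99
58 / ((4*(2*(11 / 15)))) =9.89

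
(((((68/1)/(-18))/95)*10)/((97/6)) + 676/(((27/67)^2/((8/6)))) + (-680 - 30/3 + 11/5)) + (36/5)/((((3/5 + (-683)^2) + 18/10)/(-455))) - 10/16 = 1828262302866834551/376051872597480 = 4861.73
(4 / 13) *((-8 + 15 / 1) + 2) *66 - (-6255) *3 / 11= 270081 / 143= 1888.68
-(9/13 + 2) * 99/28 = -495/52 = -9.52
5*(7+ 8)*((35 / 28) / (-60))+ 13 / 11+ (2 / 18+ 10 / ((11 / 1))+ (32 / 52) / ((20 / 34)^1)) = 173557 / 102960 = 1.69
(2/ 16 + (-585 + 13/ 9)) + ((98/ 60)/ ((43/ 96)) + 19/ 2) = -8827997/ 15480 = -570.28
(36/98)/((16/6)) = 27/196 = 0.14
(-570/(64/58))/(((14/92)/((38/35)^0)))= -190095/56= -3394.55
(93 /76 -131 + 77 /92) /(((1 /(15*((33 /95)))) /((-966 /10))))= 234288747 /3610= 64899.93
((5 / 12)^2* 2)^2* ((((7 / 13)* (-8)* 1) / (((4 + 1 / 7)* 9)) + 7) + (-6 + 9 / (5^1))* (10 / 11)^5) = 1460581443125 / 2832776286912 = 0.52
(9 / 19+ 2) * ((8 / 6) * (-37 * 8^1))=-55648 / 57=-976.28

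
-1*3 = -3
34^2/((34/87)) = 2958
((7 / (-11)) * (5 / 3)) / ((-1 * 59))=35 / 1947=0.02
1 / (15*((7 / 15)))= 1 / 7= 0.14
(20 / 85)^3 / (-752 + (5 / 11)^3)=-0.00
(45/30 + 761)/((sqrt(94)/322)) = 245525*sqrt(94)/94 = 25323.97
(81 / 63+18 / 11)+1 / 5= 1202 / 385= 3.12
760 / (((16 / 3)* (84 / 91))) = 1235 / 8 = 154.38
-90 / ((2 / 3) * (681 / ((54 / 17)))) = -2430 / 3859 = -0.63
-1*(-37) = 37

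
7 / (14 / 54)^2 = 729 / 7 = 104.14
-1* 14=-14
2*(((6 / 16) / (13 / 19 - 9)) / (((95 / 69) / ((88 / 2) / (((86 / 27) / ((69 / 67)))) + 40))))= -16169391 / 4551980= -3.55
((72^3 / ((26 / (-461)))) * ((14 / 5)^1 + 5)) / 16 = -16131312 / 5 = -3226262.40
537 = 537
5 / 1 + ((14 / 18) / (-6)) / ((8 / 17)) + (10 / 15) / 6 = 2089 / 432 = 4.84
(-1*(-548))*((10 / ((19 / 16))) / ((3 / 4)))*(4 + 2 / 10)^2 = 10311168 / 95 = 108538.61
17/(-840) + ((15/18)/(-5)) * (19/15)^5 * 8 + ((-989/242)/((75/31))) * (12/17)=-1459123854907/262421775000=-5.56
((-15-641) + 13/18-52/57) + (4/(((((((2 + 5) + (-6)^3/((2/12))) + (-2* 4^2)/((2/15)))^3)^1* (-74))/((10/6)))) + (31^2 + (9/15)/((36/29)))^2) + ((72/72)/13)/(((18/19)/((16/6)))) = 325926845145272222830073/352813251814966800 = 923794.23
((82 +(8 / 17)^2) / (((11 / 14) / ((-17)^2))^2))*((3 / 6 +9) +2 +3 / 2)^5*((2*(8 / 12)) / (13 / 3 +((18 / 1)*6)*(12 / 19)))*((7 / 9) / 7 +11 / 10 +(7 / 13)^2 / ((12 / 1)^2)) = 2073409952641338038 / 22515075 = 92089853249.05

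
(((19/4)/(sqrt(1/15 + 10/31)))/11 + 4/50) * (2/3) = 4/75 + 19 * sqrt(84165)/11946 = 0.51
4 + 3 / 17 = 71 / 17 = 4.18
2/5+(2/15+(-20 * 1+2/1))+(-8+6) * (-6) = -82/15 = -5.47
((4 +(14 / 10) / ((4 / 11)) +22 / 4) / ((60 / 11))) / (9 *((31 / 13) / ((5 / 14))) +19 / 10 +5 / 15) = 38181 / 972280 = 0.04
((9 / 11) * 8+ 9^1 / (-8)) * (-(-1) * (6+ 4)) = 2385 / 44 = 54.20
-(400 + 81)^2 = -231361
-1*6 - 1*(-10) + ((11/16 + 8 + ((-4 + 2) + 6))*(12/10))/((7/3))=421/40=10.52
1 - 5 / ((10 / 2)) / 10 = 9 / 10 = 0.90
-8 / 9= -0.89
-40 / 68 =-0.59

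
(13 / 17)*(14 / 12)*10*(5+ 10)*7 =15925 / 17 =936.76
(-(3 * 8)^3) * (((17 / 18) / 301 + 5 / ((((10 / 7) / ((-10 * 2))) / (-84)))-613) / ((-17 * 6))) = 3652687744 / 5117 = 713833.84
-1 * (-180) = 180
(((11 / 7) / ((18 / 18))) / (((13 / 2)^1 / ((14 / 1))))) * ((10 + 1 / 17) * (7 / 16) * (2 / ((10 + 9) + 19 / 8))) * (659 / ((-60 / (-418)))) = 21210574 / 3315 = 6398.36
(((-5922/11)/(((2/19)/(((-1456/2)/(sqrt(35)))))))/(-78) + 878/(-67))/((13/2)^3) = -600096* sqrt(35)/120835 - 7024/147199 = -29.43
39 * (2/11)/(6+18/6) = 26/33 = 0.79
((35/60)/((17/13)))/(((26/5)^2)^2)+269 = 269.00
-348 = -348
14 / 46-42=-959 / 23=-41.70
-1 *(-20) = 20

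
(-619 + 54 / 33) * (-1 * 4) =27164 / 11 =2469.45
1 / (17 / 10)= 0.59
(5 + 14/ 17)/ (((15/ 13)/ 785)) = 67353/ 17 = 3961.94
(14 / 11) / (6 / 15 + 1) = 10 / 11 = 0.91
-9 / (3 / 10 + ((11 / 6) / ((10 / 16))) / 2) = -270 / 53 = -5.09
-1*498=-498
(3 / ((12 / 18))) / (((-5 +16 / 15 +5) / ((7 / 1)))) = 945 / 32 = 29.53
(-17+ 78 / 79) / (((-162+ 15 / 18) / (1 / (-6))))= -1265 / 76393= -0.02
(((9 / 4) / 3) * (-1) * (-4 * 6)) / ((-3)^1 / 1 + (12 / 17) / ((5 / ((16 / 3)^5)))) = 123930 / 4173649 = 0.03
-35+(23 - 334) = -346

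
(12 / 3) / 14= 2 / 7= 0.29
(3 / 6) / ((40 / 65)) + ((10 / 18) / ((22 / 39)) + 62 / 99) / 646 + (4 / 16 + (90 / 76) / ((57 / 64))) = 2116205 / 883728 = 2.39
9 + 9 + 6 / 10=93 / 5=18.60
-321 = -321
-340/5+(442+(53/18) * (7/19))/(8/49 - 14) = -23192783/231876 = -100.02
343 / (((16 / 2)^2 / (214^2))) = 3927007 / 16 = 245437.94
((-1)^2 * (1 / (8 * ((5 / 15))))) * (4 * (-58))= -87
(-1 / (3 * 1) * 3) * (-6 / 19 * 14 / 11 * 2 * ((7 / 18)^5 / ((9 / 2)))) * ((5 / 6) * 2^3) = 1176490 / 111071169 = 0.01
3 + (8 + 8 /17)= 195 /17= 11.47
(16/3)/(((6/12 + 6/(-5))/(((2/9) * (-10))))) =3200/189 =16.93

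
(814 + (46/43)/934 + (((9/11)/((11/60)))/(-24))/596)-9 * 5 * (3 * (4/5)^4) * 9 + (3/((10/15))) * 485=904679759245139/362040349000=2498.84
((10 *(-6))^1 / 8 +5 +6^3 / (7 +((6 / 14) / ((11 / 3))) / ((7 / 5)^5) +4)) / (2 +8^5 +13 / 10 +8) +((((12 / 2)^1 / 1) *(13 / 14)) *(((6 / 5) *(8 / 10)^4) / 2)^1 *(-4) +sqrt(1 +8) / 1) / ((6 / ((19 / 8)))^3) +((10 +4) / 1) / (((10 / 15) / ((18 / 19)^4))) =4118241050841220860571284931 / 245677507671937687718400000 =16.76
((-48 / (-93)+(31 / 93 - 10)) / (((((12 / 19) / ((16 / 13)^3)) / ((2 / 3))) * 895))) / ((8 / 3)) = -4139264 / 548601885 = -0.01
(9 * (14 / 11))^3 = 2000376 / 1331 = 1502.91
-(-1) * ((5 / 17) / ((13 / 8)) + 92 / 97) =24212 / 21437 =1.13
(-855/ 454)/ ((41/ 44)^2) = -827640/ 381587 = -2.17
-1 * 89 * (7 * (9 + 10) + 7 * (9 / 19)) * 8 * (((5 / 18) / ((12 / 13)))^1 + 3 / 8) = -65603.24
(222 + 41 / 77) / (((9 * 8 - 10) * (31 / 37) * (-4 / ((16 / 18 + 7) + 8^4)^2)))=-864892317678875 / 47950056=-18037357.82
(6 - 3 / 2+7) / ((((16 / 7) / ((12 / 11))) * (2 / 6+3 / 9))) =1449 / 176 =8.23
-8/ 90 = -4/ 45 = -0.09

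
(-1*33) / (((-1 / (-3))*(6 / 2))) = -33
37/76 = 0.49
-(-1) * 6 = 6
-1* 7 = -7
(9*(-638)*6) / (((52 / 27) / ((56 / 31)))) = -13022856 / 403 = -32314.78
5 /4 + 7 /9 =73 /36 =2.03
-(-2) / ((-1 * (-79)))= 2 / 79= 0.03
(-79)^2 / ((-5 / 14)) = -87374 / 5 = -17474.80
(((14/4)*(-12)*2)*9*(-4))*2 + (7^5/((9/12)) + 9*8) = 85588/3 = 28529.33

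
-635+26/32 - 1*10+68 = -9219/16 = -576.19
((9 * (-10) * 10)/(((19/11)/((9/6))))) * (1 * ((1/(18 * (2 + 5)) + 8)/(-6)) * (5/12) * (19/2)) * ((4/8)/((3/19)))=26360125/2016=13075.46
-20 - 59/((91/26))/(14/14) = -258/7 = -36.86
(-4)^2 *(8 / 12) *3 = 32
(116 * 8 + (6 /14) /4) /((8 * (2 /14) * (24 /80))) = 129935 /48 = 2706.98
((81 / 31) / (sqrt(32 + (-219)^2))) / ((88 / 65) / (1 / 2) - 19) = -1755 * sqrt(47993) / 525187399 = -0.00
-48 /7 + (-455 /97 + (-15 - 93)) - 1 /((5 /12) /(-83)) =270419 /3395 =79.65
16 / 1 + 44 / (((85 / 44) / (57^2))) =6291424 / 85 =74016.75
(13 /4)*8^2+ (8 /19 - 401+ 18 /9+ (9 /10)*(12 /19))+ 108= -7791 /95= -82.01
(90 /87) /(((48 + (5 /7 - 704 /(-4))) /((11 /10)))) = 21 /4147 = 0.01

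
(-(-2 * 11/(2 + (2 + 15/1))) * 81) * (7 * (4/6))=8316/19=437.68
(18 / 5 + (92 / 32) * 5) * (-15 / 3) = -89.88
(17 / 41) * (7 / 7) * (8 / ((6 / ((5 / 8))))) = 85 / 246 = 0.35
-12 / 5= -2.40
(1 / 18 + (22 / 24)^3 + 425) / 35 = 735827 / 60480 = 12.17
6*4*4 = 96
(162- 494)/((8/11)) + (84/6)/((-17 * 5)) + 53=-68623/170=-403.66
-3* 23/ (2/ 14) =-483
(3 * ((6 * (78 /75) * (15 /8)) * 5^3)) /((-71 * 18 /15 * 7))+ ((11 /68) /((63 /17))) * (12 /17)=-742751 /101388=-7.33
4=4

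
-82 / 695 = -0.12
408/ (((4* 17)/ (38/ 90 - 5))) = -412/ 15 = -27.47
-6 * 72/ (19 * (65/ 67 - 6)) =28944/ 6403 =4.52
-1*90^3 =-729000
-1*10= -10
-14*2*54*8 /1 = -12096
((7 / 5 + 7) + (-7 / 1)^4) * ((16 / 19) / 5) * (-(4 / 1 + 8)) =-2313024 / 475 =-4869.52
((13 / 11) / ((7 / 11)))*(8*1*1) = 104 / 7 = 14.86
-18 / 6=-3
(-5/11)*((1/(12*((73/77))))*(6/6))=-35/876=-0.04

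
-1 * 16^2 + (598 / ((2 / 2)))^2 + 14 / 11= 3930842 / 11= 357349.27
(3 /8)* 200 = 75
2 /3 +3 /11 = 31 /33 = 0.94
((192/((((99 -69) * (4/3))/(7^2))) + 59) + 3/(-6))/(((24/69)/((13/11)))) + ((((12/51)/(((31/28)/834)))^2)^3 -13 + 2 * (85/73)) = 3878977736604769817479781783192081/125105539013286295760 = 31005643452707.71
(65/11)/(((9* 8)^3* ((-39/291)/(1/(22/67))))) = -32495/90326016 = -0.00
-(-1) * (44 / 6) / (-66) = -1 / 9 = -0.11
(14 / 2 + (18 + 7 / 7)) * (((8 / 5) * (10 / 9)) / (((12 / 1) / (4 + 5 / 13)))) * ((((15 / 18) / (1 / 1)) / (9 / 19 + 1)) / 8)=1805 / 1512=1.19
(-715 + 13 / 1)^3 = -345948408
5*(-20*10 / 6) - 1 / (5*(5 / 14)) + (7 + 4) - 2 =-11867 / 75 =-158.23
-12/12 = -1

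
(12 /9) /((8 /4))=2 /3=0.67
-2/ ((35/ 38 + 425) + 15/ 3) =-76/ 16375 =-0.00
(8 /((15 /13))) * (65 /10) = 676 /15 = 45.07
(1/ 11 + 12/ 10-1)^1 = 16/ 55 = 0.29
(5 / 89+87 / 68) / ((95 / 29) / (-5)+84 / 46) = 5391361 / 4726612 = 1.14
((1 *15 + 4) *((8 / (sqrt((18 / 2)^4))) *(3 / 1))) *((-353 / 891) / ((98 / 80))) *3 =-2146240 / 392931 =-5.46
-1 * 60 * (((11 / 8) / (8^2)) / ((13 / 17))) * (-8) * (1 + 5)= 80.91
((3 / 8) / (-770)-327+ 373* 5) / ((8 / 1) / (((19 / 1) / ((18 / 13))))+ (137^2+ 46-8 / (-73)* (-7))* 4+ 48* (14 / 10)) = 170827082387 / 8366388351552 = 0.02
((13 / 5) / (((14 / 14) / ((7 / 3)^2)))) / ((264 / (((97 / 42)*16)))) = 8827 / 4455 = 1.98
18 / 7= 2.57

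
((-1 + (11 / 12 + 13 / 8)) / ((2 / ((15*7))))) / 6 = 1295 / 96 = 13.49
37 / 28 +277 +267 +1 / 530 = 4046299 / 7420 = 545.32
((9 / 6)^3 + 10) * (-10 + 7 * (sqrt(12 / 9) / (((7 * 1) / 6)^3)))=-535 / 4 + 1926 * sqrt(3) / 49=-65.67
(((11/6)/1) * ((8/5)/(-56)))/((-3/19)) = 209/630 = 0.33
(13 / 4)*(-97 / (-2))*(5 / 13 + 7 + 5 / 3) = 34241 / 24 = 1426.71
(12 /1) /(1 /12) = 144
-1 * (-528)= 528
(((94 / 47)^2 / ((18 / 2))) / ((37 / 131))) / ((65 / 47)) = 24628 / 21645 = 1.14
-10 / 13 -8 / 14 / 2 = -96 / 91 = -1.05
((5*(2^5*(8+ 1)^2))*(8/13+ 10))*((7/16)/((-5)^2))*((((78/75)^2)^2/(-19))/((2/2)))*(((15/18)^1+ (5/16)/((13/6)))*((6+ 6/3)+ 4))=-12906208224/7421875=-1738.94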